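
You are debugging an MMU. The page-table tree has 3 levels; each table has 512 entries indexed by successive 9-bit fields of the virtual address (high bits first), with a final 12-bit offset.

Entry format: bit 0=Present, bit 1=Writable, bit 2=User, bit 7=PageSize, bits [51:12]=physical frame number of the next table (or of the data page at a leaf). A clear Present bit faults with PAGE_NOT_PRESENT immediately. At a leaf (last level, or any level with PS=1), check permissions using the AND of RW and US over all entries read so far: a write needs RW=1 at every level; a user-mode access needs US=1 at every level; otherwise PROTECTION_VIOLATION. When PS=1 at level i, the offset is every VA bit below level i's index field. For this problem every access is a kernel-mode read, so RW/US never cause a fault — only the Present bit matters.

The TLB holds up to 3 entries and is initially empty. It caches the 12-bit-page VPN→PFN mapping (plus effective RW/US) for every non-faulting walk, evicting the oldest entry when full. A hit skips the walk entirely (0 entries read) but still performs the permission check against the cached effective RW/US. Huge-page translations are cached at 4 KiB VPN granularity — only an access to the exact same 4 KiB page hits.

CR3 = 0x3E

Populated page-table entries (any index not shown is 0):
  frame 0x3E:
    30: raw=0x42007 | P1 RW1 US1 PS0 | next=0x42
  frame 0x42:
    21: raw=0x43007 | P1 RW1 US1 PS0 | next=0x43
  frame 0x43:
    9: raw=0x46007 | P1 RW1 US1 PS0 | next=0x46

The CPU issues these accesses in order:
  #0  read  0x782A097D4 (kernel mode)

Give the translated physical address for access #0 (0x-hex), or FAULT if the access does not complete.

Trace:
#0 VA=0x782A097D4 (r,kernel):
  L0 @0x3E[30] → 0x42007  P=1,RW=1,US=1,PS=0
  L1 @0x42[21] → 0x43007  P=1,RW=1,US=1,PS=0
  L2 @0x43[9] → 0x46007  P=1,RW=1,US=1,PS=0
  → PA=0x467D4  (3 entries read)

Access #0 PA: 0x467D4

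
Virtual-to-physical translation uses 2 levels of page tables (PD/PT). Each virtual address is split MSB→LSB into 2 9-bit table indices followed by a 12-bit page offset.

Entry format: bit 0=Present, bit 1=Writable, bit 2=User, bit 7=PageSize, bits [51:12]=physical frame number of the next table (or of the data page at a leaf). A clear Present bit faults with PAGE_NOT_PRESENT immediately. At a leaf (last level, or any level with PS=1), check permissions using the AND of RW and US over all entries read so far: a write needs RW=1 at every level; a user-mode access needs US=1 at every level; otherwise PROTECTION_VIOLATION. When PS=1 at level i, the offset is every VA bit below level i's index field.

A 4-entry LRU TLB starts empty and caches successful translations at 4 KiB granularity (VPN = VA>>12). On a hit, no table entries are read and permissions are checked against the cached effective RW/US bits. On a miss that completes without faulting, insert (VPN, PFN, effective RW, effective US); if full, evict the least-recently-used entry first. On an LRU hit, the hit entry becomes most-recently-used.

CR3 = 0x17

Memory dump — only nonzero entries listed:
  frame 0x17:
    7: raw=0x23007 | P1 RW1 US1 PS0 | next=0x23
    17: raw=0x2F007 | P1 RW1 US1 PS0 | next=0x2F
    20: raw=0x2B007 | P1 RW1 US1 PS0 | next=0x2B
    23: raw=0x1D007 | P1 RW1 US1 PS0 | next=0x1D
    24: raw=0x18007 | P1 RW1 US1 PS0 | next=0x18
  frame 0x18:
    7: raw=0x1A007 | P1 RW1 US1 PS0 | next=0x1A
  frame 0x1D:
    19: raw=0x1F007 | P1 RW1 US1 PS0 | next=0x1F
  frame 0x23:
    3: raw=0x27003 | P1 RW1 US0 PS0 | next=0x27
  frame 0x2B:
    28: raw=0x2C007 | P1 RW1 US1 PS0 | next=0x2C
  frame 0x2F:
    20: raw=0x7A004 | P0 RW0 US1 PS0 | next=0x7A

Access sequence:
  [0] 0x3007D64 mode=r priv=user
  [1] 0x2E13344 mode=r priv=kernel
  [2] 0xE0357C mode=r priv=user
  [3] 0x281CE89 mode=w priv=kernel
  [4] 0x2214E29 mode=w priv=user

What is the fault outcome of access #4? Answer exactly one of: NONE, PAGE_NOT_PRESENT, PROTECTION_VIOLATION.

Per-access translation:
#0 VA=0x3007D64 (r,user):
  L0 @0x17[24] → 0x18007  P=1,RW=1,US=1,PS=0
  L1 @0x18[7] → 0x1A007  P=1,RW=1,US=1,PS=0
  ⇒ phys 0x1AD64  [2 reads]
#1 VA=0x2E13344 (r,kernel):
  L0 @0x17[23] → 0x1D007  P=1,RW=1,US=1,PS=0
  L1 @0x1D[19] → 0x1F007  P=1,RW=1,US=1,PS=0
  ⇒ phys 0x1F344  [2 reads]
#2 VA=0xE0357C (r,user):
  L0 @0x17[7] → 0x23007  P=1,RW=1,US=1,PS=0
  L1 @0x23[3] → 0x27003  P=1,RW=1,US=0,PS=0
  → PROTECTION_VIOLATION  (2 entries read)
#3 VA=0x281CE89 (w,kernel):
  L0 @0x17[20] → 0x2B007  P=1,RW=1,US=1,PS=0
  L1 @0x2B[28] → 0x2C007  P=1,RW=1,US=1,PS=0
  ⇒ phys 0x2CE89  [2 reads]
#4 VA=0x2214E29 (w,user):
  L0 @0x17[17] → 0x2F007  P=1,RW=1,US=1,PS=0
  L1 @0x2F[20] → 0x7A004  P=0,RW=0,US=1,PS=0
  → PAGE_NOT_PRESENT  (2 entries read)

Access #4 fault: PAGE_NOT_PRESENT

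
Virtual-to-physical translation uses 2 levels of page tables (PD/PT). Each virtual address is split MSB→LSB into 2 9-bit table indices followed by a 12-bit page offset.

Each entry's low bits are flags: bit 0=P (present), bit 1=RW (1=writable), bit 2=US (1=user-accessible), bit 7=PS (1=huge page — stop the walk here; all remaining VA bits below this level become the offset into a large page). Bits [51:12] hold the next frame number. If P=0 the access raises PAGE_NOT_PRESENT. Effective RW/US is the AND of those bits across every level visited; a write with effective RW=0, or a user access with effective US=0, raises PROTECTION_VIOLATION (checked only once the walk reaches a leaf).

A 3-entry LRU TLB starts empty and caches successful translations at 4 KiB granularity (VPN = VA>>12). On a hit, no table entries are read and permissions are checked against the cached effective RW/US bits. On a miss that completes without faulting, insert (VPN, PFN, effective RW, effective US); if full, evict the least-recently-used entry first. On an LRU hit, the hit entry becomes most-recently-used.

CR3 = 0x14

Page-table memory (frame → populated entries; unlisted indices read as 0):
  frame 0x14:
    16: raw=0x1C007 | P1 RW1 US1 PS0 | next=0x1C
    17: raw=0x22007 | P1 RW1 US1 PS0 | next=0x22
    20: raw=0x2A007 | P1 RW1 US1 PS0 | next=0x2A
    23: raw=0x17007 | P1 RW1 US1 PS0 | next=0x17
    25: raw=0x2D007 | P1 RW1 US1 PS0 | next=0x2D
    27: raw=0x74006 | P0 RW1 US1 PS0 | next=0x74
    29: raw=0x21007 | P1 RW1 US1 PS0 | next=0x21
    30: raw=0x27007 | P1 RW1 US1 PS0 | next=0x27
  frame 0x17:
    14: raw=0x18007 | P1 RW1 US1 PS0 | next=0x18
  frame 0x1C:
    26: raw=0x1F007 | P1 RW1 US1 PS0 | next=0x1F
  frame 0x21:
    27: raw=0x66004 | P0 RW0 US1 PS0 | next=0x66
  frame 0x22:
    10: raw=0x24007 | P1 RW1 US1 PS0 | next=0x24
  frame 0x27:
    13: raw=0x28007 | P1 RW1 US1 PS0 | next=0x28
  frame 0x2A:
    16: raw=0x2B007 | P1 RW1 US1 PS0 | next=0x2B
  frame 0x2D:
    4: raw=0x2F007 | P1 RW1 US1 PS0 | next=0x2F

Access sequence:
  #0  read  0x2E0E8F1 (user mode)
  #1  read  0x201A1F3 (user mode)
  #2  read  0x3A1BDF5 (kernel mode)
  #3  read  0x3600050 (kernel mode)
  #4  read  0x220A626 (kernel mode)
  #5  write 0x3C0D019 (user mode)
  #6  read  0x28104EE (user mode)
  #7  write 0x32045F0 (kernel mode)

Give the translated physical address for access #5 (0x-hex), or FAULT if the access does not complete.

Per-access translation:
#0 VA=0x2E0E8F1 (r,user):
  lvl0: tbl 0x14, slot 23 ⇒ 0x17007 (P1/RW1/US1/PS0)
  lvl1: tbl 0x17, slot 14 ⇒ 0x18007 (P1/RW1/US1/PS0)
  ⇒ phys 0x188F1  [2 reads]
#1 VA=0x201A1F3 (r,user):
  lvl0: tbl 0x14, slot 16 ⇒ 0x1C007 (P1/RW1/US1/PS0)
  lvl1: tbl 0x1C, slot 26 ⇒ 0x1F007 (P1/RW1/US1/PS0)
  ⇒ phys 0x1F1F3  [2 reads]
#2 VA=0x3A1BDF5 (r,kernel):
  lvl0: tbl 0x14, slot 29 ⇒ 0x21007 (P1/RW1/US1/PS0)
  lvl1: tbl 0x21, slot 27 ⇒ 0x66004 (P0/RW0/US1/PS0)
  ✗ PAGE_NOT_PRESENT  [2 reads]
#3 VA=0x3600050 (r,kernel):
  lvl0: tbl 0x14, slot 27 ⇒ 0x74006 (P0/RW1/US1/PS0)
  ✗ PAGE_NOT_PRESENT  [1 reads]
#4 VA=0x220A626 (r,kernel):
  lvl0: tbl 0x14, slot 17 ⇒ 0x22007 (P1/RW1/US1/PS0)
  lvl1: tbl 0x22, slot 10 ⇒ 0x24007 (P1/RW1/US1/PS0)
  ⇒ phys 0x24626  [2 reads]
#5 VA=0x3C0D019 (w,user):
  lvl0: tbl 0x14, slot 30 ⇒ 0x27007 (P1/RW1/US1/PS0)
  lvl1: tbl 0x27, slot 13 ⇒ 0x28007 (P1/RW1/US1/PS0)
  ⇒ phys 0x28019  [2 reads]
#6 VA=0x28104EE (r,user):
  lvl0: tbl 0x14, slot 20 ⇒ 0x2A007 (P1/RW1/US1/PS0)
  lvl1: tbl 0x2A, slot 16 ⇒ 0x2B007 (P1/RW1/US1/PS0)
  ⇒ phys 0x2B4EE  [2 reads]
#7 VA=0x32045F0 (w,kernel):
  lvl0: tbl 0x14, slot 25 ⇒ 0x2D007 (P1/RW1/US1/PS0)
  lvl1: tbl 0x2D, slot 4 ⇒ 0x2F007 (P1/RW1/US1/PS0)
  ⇒ phys 0x2F5F0  [2 reads]

Access #5 PA: 0x28019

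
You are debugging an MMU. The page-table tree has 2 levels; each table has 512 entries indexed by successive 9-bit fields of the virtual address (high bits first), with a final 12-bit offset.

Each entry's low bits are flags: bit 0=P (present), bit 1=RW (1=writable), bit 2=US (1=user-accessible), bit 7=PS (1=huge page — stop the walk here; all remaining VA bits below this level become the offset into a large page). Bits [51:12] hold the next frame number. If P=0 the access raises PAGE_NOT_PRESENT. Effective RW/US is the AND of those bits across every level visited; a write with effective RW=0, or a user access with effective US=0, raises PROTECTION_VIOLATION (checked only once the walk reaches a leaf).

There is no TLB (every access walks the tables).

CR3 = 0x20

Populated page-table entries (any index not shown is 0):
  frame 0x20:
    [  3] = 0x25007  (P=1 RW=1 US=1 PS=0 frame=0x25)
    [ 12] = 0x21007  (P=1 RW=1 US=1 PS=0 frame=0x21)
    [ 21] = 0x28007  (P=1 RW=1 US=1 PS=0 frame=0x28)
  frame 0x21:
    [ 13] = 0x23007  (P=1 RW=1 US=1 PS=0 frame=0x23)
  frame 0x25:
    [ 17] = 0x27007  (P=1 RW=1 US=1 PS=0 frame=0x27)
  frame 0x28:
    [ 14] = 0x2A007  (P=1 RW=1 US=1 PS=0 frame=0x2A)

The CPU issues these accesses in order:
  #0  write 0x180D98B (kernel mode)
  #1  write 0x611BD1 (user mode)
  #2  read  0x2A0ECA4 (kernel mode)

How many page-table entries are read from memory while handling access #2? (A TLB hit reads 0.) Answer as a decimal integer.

Trace:
#0 VA=0x180D98B (w,kernel):
  lvl0: tbl 0x20, slot 12 ⇒ 0x21007 (P1/RW1/US1/PS0)
  lvl1: tbl 0x21, slot 13 ⇒ 0x23007 (P1/RW1/US1/PS0)
  ⇒ phys 0x2398B  [2 reads]
#1 VA=0x611BD1 (w,user):
  lvl0: tbl 0x20, slot 3 ⇒ 0x25007 (P1/RW1/US1/PS0)
  lvl1: tbl 0x25, slot 17 ⇒ 0x27007 (P1/RW1/US1/PS0)
  ⇒ phys 0x27BD1  [2 reads]
#2 VA=0x2A0ECA4 (r,kernel):
  lvl0: tbl 0x20, slot 21 ⇒ 0x28007 (P1/RW1/US1/PS0)
  lvl1: tbl 0x28, slot 14 ⇒ 0x2A007 (P1/RW1/US1/PS0)
  ⇒ phys 0x2ACA4  [2 reads]

Entries read for #2: 2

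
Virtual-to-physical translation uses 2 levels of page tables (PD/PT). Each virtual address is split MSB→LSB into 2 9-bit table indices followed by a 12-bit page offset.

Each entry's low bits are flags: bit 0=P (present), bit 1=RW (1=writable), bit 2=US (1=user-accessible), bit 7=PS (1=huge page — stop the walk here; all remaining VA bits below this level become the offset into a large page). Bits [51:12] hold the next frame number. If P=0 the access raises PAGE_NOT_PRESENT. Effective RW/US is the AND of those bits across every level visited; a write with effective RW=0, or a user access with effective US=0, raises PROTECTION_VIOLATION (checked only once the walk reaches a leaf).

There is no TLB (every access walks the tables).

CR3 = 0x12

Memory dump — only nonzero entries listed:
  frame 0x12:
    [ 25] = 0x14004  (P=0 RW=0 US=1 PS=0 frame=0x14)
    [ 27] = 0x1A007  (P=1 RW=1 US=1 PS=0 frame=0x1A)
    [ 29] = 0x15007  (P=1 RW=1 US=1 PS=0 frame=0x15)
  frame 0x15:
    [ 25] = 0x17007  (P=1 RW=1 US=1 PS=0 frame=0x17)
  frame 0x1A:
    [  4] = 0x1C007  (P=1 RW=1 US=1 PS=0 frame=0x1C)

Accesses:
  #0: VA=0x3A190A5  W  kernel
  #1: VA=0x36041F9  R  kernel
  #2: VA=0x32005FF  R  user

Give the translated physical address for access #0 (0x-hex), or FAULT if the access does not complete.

Walk each access:
#0 VA=0x3A190A5 (w,kernel):
  L0 @0x12[29] → 0x15007  P=1,RW=1,US=1,PS=0
  L1 @0x15[25] → 0x17007  P=1,RW=1,US=1,PS=0
  → PA=0x170A5  (2 entries read)
#1 VA=0x36041F9 (r,kernel):
  L0 @0x12[27] → 0x1A007  P=1,RW=1,US=1,PS=0
  L1 @0x1A[4] → 0x1C007  P=1,RW=1,US=1,PS=0
  → PA=0x1C1F9  (2 entries read)
#2 VA=0x32005FF (r,user):
  L0 @0x12[25] → 0x14004  P=0,RW=0,US=1,PS=0
  ✗ PAGE_NOT_PRESENT  [1 reads]

Access #0 PA: 0x170A5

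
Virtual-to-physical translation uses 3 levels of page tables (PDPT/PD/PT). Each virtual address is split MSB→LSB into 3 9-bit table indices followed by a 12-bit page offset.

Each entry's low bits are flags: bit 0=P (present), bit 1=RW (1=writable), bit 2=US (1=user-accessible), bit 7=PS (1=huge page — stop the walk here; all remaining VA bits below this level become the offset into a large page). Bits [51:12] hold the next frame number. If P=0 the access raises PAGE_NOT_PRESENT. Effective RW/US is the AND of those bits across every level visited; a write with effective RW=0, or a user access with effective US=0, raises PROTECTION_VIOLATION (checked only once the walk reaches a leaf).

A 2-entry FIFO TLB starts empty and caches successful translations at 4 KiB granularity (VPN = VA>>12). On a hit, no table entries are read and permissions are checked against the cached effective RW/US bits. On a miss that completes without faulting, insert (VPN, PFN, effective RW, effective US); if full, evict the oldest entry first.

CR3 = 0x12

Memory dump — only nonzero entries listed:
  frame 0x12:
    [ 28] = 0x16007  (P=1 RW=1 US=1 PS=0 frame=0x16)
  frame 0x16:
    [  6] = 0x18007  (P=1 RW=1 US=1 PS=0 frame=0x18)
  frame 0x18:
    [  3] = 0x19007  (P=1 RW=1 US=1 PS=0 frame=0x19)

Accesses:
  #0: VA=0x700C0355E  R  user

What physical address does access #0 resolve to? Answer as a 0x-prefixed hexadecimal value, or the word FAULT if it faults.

Walk each access:
#0 VA=0x700C0355E (r,user):
  lvl0: tbl 0x12, slot 28 ⇒ 0x16007 (P1/RW1/US1/PS0)
  lvl1: tbl 0x16, slot 6 ⇒ 0x18007 (P1/RW1/US1/PS0)
  lvl2: tbl 0x18, slot 3 ⇒ 0x19007 (P1/RW1/US1/PS0)
  → PA=0x1955E  (3 entries read)

Access #0 PA: 0x1955E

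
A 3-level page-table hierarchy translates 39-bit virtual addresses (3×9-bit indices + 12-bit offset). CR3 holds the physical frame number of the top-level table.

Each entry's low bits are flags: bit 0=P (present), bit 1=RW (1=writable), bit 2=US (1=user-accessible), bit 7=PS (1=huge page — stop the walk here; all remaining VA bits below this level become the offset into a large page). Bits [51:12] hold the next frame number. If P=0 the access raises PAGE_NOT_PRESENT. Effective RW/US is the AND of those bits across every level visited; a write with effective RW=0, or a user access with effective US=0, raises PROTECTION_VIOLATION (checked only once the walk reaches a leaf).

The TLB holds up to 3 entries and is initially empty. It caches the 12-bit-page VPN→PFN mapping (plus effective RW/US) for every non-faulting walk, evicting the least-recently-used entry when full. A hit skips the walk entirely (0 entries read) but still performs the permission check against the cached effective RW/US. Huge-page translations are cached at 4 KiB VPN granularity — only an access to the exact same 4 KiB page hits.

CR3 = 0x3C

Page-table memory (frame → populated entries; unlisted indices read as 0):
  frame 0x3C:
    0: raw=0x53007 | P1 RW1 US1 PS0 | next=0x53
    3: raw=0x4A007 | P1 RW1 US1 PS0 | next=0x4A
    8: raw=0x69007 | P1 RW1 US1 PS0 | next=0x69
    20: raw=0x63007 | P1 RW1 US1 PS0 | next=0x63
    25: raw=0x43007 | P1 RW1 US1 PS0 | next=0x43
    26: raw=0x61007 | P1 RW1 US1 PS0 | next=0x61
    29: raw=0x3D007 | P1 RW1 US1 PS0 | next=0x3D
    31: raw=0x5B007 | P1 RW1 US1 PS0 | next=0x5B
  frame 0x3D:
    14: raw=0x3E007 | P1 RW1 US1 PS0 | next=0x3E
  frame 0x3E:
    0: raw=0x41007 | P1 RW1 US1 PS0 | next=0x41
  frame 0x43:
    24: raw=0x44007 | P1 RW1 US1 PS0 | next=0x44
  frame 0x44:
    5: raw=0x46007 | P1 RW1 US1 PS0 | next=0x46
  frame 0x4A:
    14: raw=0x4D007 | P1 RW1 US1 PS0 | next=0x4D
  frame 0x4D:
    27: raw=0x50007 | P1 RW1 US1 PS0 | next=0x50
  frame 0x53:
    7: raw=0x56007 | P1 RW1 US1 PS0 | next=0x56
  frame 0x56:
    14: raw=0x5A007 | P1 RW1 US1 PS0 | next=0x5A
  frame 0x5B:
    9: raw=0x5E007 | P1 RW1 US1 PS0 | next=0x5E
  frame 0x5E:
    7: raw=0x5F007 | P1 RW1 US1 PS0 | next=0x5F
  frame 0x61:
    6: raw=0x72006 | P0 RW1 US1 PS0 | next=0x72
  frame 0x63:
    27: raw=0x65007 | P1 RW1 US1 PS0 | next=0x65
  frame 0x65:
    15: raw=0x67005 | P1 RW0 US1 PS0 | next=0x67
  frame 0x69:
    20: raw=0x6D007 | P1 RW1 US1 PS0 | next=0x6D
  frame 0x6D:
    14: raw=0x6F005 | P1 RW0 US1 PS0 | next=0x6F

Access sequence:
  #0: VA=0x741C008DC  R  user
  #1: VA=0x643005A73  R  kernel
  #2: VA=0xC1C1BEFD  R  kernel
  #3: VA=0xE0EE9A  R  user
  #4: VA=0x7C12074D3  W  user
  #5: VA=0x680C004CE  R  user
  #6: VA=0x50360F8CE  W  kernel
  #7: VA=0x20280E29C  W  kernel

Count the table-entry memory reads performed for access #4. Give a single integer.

Per-access translation:
#0 VA=0x741C008DC (r,user):
  [0] read 0x3C idx=29: raw=0x3D007 flags P=1 W=1 U=1 S=0
  [1] read 0x3D idx=14: raw=0x3E007 flags P=1 W=1 U=1 S=0
  [2] read 0x3E idx=0: raw=0x41007 flags P=1 W=1 U=1 S=0
  → PA=0x418DC  (3 entries read)
#1 VA=0x643005A73 (r,kernel):
  [0] read 0x3C idx=25: raw=0x43007 flags P=1 W=1 U=1 S=0
  [1] read 0x43 idx=24: raw=0x44007 flags P=1 W=1 U=1 S=0
  [2] read 0x44 idx=5: raw=0x46007 flags P=1 W=1 U=1 S=0
  → PA=0x46A73  (3 entries read)
#2 VA=0xC1C1BEFD (r,kernel):
  [0] read 0x3C idx=3: raw=0x4A007 flags P=1 W=1 U=1 S=0
  [1] read 0x4A idx=14: raw=0x4D007 flags P=1 W=1 U=1 S=0
  [2] read 0x4D idx=27: raw=0x50007 flags P=1 W=1 U=1 S=0
  → PA=0x50EFD  (3 entries read)
#3 VA=0xE0EE9A (r,user):
  [0] read 0x3C idx=0: raw=0x53007 flags P=1 W=1 U=1 S=0
  [1] read 0x53 idx=7: raw=0x56007 flags P=1 W=1 U=1 S=0
  [2] read 0x56 idx=14: raw=0x5A007 flags P=1 W=1 U=1 S=0
  → PA=0x5AE9A  (3 entries read)
#4 VA=0x7C12074D3 (w,user):
  [0] read 0x3C idx=31: raw=0x5B007 flags P=1 W=1 U=1 S=0
  [1] read 0x5B idx=9: raw=0x5E007 flags P=1 W=1 U=1 S=0
  [2] read 0x5E idx=7: raw=0x5F007 flags P=1 W=1 U=1 S=0
  → PA=0x5F4D3  (3 entries read)
#5 VA=0x680C004CE (r,user):
  [0] read 0x3C idx=26: raw=0x61007 flags P=1 W=1 U=1 S=0
  [1] read 0x61 idx=6: raw=0x72006 flags P=0 W=1 U=1 S=0
  ⇒ fault: PAGE_NOT_PRESENT  — 2 lookups
#6 VA=0x50360F8CE (w,kernel):
  [0] read 0x3C idx=20: raw=0x63007 flags P=1 W=1 U=1 S=0
  [1] read 0x63 idx=27: raw=0x65007 flags P=1 W=1 U=1 S=0
  [2] read 0x65 idx=15: raw=0x67005 flags P=1 W=0 U=1 S=0
  ⇒ fault: PROTECTION_VIOLATION  — 3 lookups
#7 VA=0x20280E29C (w,kernel):
  [0] read 0x3C idx=8: raw=0x69007 flags P=1 W=1 U=1 S=0
  [1] read 0x69 idx=20: raw=0x6D007 flags P=1 W=1 U=1 S=0
  [2] read 0x6D idx=14: raw=0x6F005 flags P=1 W=0 U=1 S=0
  ⇒ fault: PROTECTION_VIOLATION  — 3 lookups

Entries read for #4: 3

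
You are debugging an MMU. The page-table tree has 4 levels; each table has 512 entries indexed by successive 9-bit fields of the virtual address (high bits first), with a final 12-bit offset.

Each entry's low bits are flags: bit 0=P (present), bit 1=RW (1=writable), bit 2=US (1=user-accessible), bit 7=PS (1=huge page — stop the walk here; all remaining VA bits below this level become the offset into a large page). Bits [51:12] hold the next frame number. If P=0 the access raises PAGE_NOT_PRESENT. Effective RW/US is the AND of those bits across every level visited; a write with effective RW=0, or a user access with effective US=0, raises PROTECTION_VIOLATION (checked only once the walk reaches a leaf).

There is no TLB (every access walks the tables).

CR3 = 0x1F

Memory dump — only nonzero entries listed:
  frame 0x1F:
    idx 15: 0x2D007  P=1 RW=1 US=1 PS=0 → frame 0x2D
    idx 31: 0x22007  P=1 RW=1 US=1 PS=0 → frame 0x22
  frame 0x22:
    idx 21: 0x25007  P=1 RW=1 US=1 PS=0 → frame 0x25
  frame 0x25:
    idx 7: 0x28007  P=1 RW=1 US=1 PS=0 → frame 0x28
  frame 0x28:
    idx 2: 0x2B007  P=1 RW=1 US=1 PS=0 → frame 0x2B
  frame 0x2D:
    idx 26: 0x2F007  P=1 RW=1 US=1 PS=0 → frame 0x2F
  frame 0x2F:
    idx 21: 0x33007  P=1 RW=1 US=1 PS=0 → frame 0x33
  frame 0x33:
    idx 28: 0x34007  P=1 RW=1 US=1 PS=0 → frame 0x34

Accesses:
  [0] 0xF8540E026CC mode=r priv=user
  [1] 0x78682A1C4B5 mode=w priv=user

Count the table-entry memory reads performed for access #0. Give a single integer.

Trace:
#0 VA=0xF8540E026CC (r,user):
  L0: frame=0x1F idx=31 entry=0x22007 [P=1 RW=1 US=1 PS=0]
  L1: frame=0x22 idx=21 entry=0x25007 [P=1 RW=1 US=1 PS=0]
  L2: frame=0x25 idx=7 entry=0x28007 [P=1 RW=1 US=1 PS=0]
  L3: frame=0x28 idx=2 entry=0x2B007 [P=1 RW=1 US=1 PS=0]
  → PA=0x2B6CC  (4 entries read)
#1 VA=0x78682A1C4B5 (w,user):
  L0: frame=0x1F idx=15 entry=0x2D007 [P=1 RW=1 US=1 PS=0]
  L1: frame=0x2D idx=26 entry=0x2F007 [P=1 RW=1 US=1 PS=0]
  L2: frame=0x2F idx=21 entry=0x33007 [P=1 RW=1 US=1 PS=0]
  L3: frame=0x33 idx=28 entry=0x34007 [P=1 RW=1 US=1 PS=0]
  → PA=0x344B5  (4 entries read)

Entries read for #0: 4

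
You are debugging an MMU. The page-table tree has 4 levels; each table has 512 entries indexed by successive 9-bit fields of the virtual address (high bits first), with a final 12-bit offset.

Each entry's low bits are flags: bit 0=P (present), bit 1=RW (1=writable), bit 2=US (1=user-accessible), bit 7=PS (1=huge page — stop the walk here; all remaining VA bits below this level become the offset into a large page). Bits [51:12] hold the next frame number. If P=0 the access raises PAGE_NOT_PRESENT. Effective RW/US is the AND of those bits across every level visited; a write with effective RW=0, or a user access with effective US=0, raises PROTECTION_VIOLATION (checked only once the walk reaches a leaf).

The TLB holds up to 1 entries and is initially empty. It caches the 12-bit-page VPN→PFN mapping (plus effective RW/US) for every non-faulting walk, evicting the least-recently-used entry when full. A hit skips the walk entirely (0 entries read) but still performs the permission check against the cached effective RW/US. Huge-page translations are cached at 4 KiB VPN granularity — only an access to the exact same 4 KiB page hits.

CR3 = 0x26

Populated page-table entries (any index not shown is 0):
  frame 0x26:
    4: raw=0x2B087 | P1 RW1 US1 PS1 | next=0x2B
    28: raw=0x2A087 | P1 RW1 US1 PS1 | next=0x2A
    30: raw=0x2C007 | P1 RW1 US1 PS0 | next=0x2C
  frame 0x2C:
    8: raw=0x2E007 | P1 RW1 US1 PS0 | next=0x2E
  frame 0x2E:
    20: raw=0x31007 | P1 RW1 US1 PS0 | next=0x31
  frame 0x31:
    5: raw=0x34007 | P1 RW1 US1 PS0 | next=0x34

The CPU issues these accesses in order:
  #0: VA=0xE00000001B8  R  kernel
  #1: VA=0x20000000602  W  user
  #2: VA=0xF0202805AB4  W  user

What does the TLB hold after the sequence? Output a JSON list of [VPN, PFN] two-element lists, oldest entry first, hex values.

Per-access translation:
#0 VA=0xE00000001B8 (r,kernel):
  [0] read 0x26 idx=28: raw=0x2A087 flags P=1 W=1 U=1 S=1
  ⇒ phys 0x2A1B8 (huge @L0)  [1 reads]
#1 VA=0x20000000602 (w,user):
  [0] read 0x26 idx=4: raw=0x2B087 flags P=1 W=1 U=1 S=1
  ⇒ phys 0x2B602 (huge @L0)  [1 reads]
#2 VA=0xF0202805AB4 (w,user):
  [0] read 0x26 idx=30: raw=0x2C007 flags P=1 W=1 U=1 S=0
  [1] read 0x2C idx=8: raw=0x2E007 flags P=1 W=1 U=1 S=0
  [2] read 0x2E idx=20: raw=0x31007 flags P=1 W=1 U=1 S=0
  [3] read 0x31 idx=5: raw=0x34007 flags P=1 W=1 U=1 S=0
  ⇒ phys 0x34AB4  [4 reads]

TLB: [["0xF0202805", "0x34"]]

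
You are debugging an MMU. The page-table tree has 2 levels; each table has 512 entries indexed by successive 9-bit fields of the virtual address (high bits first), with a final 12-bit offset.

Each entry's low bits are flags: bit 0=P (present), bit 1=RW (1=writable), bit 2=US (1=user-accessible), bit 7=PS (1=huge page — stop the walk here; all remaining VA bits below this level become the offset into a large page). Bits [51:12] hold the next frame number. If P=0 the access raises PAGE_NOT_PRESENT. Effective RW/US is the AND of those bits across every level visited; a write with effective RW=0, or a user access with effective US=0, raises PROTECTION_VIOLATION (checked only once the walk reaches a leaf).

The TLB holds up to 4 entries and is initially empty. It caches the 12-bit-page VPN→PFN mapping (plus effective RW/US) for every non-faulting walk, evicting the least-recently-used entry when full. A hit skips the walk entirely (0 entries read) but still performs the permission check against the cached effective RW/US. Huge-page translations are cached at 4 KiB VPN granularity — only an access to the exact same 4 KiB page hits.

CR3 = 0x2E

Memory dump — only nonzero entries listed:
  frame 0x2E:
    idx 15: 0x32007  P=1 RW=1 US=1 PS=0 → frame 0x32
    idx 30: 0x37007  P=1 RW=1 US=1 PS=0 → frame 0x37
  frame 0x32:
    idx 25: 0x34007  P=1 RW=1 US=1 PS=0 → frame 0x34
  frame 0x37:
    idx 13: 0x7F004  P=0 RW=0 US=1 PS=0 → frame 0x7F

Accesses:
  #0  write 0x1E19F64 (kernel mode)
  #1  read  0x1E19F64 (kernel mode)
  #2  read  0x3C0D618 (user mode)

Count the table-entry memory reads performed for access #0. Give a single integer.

Walk each access:
#0 VA=0x1E19F64 (w,kernel):
  L0: frame=0x2E idx=15 entry=0x32007 [P=1 RW=1 US=1 PS=0]
  L1: frame=0x32 idx=25 entry=0x34007 [P=1 RW=1 US=1 PS=0]
  ✓ 0x34F64  — 2 lookups
#1 VA=0x1E19F64 (r,kernel):
  TLB hit vpn=0x1E19 → PA=0x34F64
#2 VA=0x3C0D618 (r,user):
  L0: frame=0x2E idx=30 entry=0x37007 [P=1 RW=1 US=1 PS=0]
  L1: frame=0x37 idx=13 entry=0x7F004 [P=0 RW=0 US=1 PS=0]
  → PAGE_NOT_PRESENT  (2 entries read)

Entries read for #0: 2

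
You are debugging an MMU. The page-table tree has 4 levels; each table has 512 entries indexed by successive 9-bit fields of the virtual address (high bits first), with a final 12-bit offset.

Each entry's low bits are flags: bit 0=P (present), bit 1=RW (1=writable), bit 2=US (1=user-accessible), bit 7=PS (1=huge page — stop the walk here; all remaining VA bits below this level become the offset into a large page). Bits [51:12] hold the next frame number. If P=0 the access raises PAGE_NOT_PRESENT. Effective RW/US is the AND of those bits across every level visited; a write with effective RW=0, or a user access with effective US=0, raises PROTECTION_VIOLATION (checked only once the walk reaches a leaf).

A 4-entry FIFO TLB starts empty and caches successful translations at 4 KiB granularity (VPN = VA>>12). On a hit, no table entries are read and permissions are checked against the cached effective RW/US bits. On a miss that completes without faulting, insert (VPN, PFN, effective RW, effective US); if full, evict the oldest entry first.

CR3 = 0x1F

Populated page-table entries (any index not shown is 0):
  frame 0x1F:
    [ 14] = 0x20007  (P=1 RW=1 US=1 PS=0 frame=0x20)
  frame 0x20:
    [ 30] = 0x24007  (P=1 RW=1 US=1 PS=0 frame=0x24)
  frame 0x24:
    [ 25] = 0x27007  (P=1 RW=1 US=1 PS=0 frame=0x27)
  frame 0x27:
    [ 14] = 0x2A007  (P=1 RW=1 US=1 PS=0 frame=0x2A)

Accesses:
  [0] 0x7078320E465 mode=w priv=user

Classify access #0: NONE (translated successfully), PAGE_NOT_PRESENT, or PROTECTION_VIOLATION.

Per-access translation:
#0 VA=0x7078320E465 (w,user):
  L0 @0x1F[14] → 0x20007  P=1,RW=1,US=1,PS=0
  L1 @0x20[30] → 0x24007  P=1,RW=1,US=1,PS=0
  L2 @0x24[25] → 0x27007  P=1,RW=1,US=1,PS=0
  L3 @0x27[14] → 0x2A007  P=1,RW=1,US=1,PS=0
  → PA=0x2A465  (4 entries read)

Access #0 fault: NONE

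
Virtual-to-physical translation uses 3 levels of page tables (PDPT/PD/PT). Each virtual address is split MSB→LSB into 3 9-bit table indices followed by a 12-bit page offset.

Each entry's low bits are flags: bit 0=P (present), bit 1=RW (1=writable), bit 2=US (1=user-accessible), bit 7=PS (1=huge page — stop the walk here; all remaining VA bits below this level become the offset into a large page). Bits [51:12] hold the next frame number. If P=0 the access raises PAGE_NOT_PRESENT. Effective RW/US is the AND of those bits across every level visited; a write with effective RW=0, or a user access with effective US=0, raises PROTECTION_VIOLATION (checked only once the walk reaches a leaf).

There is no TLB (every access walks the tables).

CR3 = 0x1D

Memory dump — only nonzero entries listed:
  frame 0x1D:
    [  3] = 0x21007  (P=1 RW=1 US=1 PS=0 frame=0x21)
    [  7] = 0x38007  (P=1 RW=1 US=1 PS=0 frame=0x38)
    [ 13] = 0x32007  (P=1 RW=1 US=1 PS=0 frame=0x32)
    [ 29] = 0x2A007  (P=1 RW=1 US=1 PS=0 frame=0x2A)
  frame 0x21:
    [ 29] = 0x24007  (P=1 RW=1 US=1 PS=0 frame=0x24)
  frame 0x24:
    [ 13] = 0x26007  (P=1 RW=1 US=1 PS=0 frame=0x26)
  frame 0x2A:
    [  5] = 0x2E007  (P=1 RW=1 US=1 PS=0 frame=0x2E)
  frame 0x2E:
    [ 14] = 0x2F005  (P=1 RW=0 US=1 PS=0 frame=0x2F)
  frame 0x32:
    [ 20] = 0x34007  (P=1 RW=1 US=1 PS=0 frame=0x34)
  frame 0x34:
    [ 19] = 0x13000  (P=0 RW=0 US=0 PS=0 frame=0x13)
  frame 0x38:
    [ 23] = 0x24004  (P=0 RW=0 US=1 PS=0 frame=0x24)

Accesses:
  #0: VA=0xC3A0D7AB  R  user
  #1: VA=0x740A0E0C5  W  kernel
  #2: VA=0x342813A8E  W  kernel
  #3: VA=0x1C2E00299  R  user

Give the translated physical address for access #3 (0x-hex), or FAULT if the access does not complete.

Per-access translation:
#0 VA=0xC3A0D7AB (r,user):
  [0] read 0x1D idx=3: raw=0x21007 flags P=1 W=1 U=1 S=0
  [1] read 0x21 idx=29: raw=0x24007 flags P=1 W=1 U=1 S=0
  [2] read 0x24 idx=13: raw=0x26007 flags P=1 W=1 U=1 S=0
  ⇒ phys 0x267AB  [3 reads]
#1 VA=0x740A0E0C5 (w,kernel):
  [0] read 0x1D idx=29: raw=0x2A007 flags P=1 W=1 U=1 S=0
  [1] read 0x2A idx=5: raw=0x2E007 flags P=1 W=1 U=1 S=0
  [2] read 0x2E idx=14: raw=0x2F005 flags P=1 W=0 U=1 S=0
  ⇒ fault: PROTECTION_VIOLATION  — 3 lookups
#2 VA=0x342813A8E (w,kernel):
  [0] read 0x1D idx=13: raw=0x32007 flags P=1 W=1 U=1 S=0
  [1] read 0x32 idx=20: raw=0x34007 flags P=1 W=1 U=1 S=0
  [2] read 0x34 idx=19: raw=0x13000 flags P=0 W=0 U=0 S=0
  ⇒ fault: PAGE_NOT_PRESENT  — 3 lookups
#3 VA=0x1C2E00299 (r,user):
  [0] read 0x1D idx=7: raw=0x38007 flags P=1 W=1 U=1 S=0
  [1] read 0x38 idx=23: raw=0x24004 flags P=0 W=0 U=1 S=0
  ⇒ fault: PAGE_NOT_PRESENT  — 2 lookups

Access #3 PA: FAULT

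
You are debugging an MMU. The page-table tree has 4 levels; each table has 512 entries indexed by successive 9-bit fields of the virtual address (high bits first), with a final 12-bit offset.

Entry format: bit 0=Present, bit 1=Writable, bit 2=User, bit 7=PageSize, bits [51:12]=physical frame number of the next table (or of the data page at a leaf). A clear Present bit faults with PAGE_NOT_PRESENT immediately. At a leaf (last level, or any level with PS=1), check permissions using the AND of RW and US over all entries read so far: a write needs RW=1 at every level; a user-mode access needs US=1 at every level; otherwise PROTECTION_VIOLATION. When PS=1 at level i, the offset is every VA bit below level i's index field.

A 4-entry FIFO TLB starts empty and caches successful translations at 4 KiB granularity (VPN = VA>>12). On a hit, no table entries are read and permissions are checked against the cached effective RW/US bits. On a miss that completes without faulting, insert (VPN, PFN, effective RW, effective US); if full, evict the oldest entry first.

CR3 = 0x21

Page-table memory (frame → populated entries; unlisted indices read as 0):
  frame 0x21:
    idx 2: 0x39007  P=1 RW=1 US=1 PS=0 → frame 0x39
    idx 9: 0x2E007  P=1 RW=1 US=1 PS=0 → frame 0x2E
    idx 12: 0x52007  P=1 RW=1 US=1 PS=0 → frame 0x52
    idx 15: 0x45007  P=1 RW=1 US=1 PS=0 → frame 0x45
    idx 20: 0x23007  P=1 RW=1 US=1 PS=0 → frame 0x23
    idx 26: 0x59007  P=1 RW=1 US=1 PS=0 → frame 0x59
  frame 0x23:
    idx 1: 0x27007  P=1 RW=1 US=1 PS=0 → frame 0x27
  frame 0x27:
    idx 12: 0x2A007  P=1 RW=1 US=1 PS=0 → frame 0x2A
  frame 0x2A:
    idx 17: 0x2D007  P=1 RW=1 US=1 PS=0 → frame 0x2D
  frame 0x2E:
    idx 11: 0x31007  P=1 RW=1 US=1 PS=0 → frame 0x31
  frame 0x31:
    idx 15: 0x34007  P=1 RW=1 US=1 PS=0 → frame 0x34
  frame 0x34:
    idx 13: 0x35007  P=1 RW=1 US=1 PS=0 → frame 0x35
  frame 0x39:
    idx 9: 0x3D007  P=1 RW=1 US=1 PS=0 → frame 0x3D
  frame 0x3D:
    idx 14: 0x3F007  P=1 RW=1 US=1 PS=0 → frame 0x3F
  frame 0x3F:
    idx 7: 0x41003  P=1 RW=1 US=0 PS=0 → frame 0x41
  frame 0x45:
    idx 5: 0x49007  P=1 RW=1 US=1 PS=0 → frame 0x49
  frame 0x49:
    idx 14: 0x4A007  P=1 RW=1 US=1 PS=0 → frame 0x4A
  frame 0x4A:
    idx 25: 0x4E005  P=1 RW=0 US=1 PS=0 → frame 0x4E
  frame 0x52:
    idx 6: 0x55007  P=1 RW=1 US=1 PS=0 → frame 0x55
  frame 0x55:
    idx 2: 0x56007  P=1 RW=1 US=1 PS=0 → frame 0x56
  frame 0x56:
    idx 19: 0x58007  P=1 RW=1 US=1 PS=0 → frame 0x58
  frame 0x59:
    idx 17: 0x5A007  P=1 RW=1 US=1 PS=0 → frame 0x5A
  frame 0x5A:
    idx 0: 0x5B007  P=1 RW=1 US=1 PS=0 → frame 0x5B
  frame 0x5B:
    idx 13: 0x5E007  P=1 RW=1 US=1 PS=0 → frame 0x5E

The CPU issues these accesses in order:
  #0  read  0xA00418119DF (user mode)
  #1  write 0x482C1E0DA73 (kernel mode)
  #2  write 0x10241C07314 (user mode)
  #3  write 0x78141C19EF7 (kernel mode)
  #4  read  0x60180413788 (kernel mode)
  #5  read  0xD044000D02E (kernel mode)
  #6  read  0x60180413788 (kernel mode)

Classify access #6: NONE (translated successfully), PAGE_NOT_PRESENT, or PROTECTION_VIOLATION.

Walk each access:
#0 VA=0xA00418119DF (r,user):
  L0 @0x21[20] → 0x23007  P=1,RW=1,US=1,PS=0
  L1 @0x23[1] → 0x27007  P=1,RW=1,US=1,PS=0
  L2 @0x27[12] → 0x2A007  P=1,RW=1,US=1,PS=0
  L3 @0x2A[17] → 0x2D007  P=1,RW=1,US=1,PS=0
  → PA=0x2D9DF  (4 entries read)
#1 VA=0x482C1E0DA73 (w,kernel):
  L0 @0x21[9] → 0x2E007  P=1,RW=1,US=1,PS=0
  L1 @0x2E[11] → 0x31007  P=1,RW=1,US=1,PS=0
  L2 @0x31[15] → 0x34007  P=1,RW=1,US=1,PS=0
  L3 @0x34[13] → 0x35007  P=1,RW=1,US=1,PS=0
  → PA=0x35A73  (4 entries read)
#2 VA=0x10241C07314 (w,user):
  L0 @0x21[2] → 0x39007  P=1,RW=1,US=1,PS=0
  L1 @0x39[9] → 0x3D007  P=1,RW=1,US=1,PS=0
  L2 @0x3D[14] → 0x3F007  P=1,RW=1,US=1,PS=0
  L3 @0x3F[7] → 0x41003  P=1,RW=1,US=0,PS=0
  ✗ PROTECTION_VIOLATION  [4 reads]
#3 VA=0x78141C19EF7 (w,kernel):
  L0 @0x21[15] → 0x45007  P=1,RW=1,US=1,PS=0
  L1 @0x45[5] → 0x49007  P=1,RW=1,US=1,PS=0
  L2 @0x49[14] → 0x4A007  P=1,RW=1,US=1,PS=0
  L3 @0x4A[25] → 0x4E005  P=1,RW=0,US=1,PS=0
  ✗ PROTECTION_VIOLATION  [4 reads]
#4 VA=0x60180413788 (r,kernel):
  L0 @0x21[12] → 0x52007  P=1,RW=1,US=1,PS=0
  L1 @0x52[6] → 0x55007  P=1,RW=1,US=1,PS=0
  L2 @0x55[2] → 0x56007  P=1,RW=1,US=1,PS=0
  L3 @0x56[19] → 0x58007  P=1,RW=1,US=1,PS=0
  → PA=0x58788  (4 entries read)
#5 VA=0xD044000D02E (r,kernel):
  L0 @0x21[26] → 0x59007  P=1,RW=1,US=1,PS=0
  L1 @0x59[17] → 0x5A007  P=1,RW=1,US=1,PS=0
  L2 @0x5A[0] → 0x5B007  P=1,RW=1,US=1,PS=0
  L3 @0x5B[13] → 0x5E007  P=1,RW=1,US=1,PS=0
  → PA=0x5E02E  (4 entries read)
#6 VA=0x60180413788 (r,kernel):
  TLB hit vpn=0x60180413 → PA=0x58788

Access #6 fault: NONE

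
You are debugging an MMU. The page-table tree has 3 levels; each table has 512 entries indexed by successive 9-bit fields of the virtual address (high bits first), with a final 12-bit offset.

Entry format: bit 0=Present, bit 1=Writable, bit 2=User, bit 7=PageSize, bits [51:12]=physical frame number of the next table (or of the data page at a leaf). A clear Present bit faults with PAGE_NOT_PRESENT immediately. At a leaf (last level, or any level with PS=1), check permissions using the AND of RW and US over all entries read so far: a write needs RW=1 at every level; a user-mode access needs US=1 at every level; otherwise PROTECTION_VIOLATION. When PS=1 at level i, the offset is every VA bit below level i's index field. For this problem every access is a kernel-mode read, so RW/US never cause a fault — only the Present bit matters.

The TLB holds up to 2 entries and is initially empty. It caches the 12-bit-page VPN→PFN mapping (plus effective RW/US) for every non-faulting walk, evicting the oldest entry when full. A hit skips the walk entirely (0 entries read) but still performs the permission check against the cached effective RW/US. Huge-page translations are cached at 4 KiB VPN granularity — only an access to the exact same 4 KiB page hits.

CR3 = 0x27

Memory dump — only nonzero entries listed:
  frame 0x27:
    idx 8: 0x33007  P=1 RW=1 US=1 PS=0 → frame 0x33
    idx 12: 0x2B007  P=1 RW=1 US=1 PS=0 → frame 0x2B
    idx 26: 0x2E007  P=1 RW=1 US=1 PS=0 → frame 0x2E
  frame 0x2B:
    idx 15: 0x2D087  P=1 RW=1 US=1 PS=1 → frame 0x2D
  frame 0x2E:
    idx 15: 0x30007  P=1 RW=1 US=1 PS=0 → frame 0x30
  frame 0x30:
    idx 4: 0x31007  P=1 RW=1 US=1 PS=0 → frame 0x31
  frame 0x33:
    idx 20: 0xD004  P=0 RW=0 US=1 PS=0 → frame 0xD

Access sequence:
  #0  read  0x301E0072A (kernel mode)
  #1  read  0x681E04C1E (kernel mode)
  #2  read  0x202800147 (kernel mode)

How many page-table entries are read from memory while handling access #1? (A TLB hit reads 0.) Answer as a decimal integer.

Trace:
#0 VA=0x301E0072A (r,kernel):
  lvl0: tbl 0x27, slot 12 ⇒ 0x2B007 (P1/RW1/US1/PS0)
  lvl1: tbl 0x2B, slot 15 ⇒ 0x2D087 (P1/RW1/US1/PS1)
  ✓ 0x2D72A (huge @L1)  — 2 lookups
#1 VA=0x681E04C1E (r,kernel):
  lvl0: tbl 0x27, slot 26 ⇒ 0x2E007 (P1/RW1/US1/PS0)
  lvl1: tbl 0x2E, slot 15 ⇒ 0x30007 (P1/RW1/US1/PS0)
  lvl2: tbl 0x30, slot 4 ⇒ 0x31007 (P1/RW1/US1/PS0)
  ✓ 0x31C1E  — 3 lookups
#2 VA=0x202800147 (r,kernel):
  lvl0: tbl 0x27, slot 8 ⇒ 0x33007 (P1/RW1/US1/PS0)
  lvl1: tbl 0x33, slot 20 ⇒ 0xD004 (P0/RW0/US1/PS0)
  ⇒ fault: PAGE_NOT_PRESENT  — 2 lookups

Entries read for #1: 3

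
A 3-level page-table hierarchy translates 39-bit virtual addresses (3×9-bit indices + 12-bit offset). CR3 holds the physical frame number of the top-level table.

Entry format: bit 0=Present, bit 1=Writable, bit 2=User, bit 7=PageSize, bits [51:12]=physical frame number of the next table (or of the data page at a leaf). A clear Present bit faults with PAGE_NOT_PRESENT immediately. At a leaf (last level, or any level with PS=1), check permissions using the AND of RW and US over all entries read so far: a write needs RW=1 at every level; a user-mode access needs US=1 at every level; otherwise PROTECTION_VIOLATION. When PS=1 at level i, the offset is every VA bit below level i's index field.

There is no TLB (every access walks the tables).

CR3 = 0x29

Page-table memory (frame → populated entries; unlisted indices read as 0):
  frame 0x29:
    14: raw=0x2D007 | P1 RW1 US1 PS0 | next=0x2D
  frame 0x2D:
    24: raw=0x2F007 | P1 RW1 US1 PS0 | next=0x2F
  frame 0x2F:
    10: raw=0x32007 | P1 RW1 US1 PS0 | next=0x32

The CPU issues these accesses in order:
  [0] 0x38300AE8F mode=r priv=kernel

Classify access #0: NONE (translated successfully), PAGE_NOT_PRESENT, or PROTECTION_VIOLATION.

Trace:
#0 VA=0x38300AE8F (r,kernel):
  lvl0: tbl 0x29, slot 14 ⇒ 0x2D007 (P1/RW1/US1/PS0)
  lvl1: tbl 0x2D, slot 24 ⇒ 0x2F007 (P1/RW1/US1/PS0)
  lvl2: tbl 0x2F, slot 10 ⇒ 0x32007 (P1/RW1/US1/PS0)
  ✓ 0x32E8F  — 3 lookups

Access #0 fault: NONE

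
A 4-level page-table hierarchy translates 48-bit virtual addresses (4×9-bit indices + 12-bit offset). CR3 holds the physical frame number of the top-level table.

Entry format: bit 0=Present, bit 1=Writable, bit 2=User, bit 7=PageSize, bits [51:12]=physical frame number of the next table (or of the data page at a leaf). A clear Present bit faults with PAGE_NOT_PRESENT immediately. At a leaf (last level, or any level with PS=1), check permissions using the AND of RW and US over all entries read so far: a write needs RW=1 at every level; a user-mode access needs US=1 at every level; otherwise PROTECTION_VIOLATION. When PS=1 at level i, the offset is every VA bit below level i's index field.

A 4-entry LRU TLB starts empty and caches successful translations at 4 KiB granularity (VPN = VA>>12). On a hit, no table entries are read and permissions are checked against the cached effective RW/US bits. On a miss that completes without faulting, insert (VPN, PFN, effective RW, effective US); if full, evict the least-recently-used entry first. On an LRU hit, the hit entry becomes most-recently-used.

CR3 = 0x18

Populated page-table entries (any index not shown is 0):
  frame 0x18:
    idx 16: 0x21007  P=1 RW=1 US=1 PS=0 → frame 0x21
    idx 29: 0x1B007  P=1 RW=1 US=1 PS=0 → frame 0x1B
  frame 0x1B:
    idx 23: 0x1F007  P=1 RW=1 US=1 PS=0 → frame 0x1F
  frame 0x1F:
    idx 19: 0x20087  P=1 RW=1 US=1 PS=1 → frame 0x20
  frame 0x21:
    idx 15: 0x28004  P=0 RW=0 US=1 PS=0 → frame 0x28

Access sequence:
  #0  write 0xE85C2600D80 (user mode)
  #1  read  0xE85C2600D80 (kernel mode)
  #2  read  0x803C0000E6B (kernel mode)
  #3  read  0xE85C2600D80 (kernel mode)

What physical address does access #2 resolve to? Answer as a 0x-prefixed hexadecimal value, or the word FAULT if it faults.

Per-access translation:
#0 VA=0xE85C2600D80 (w,user):
  L0 @0x18[29] → 0x1B007  P=1,RW=1,US=1,PS=0
  L1 @0x1B[23] → 0x1F007  P=1,RW=1,US=1,PS=0
  L2 @0x1F[19] → 0x20087  P=1,RW=1,US=1,PS=1
  ✓ 0x20D80 (huge @L2)  — 3 lookups
#1 VA=0xE85C2600D80 (r,kernel):
  TLB hit vpn=0xE85C2600 → PA=0x20D80
#2 VA=0x803C0000E6B (r,kernel):
  L0 @0x18[16] → 0x21007  P=1,RW=1,US=1,PS=0
  L1 @0x21[15] → 0x28004  P=0,RW=0,US=1,PS=0
  → PAGE_NOT_PRESENT  (2 entries read)
#3 VA=0xE85C2600D80 (r,kernel):
  TLB hit vpn=0xE85C2600 → PA=0x20D80

Access #2 PA: FAULT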